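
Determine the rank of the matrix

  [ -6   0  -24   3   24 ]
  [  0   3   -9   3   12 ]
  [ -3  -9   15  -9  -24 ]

R1 := -1/6·R1
  [  1   0   4  -1/2   -4 ]
  [  0   3  -9     3   12 ]
  [ -3  -9  15    -9  -24 ]
R3 := R3 + 3·R1
  [ 1   0   4   -1/2   -4 ]
  [ 0   3  -9      3   12 ]
  [ 0  -9  27  -21/2  -36 ]
R2 := 1/3·R2
  [ 1   0   4   -1/2   -4 ]
  [ 0   1  -3      1    4 ]
  [ 0  -9  27  -21/2  -36 ]
R3 := R3 + 9·R2
  [ 1  0   4  -1/2  -4 ]
  [ 0  1  -3     1   4 ]
  [ 0  0   0  -3/2   0 ]
R3 := -2/3·R3
  [ 1  0   4  -1/2  -4 ]
  [ 0  1  -3     1   4 ]
  [ 0  0   0     1   0 ]
R2 := R2 − R3
  [ 1  0   4  -1/2  -4 ]
  [ 0  1  -3     0   4 ]
  [ 0  0   0     1   0 ]
R1 := R1 + 1/2·R3
  [ 1  0   4  0  -4 ]
  [ 0  1  -3  0   4 ]
  [ 0  0   0  1   0 ]
The reduced form has 3 nonzero rows.

rank = 3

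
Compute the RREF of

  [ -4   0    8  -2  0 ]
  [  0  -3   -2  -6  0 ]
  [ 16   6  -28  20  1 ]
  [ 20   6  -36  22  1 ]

[[1, 0, -2, 1/2, 0], [0, 1, 2/3, 2, 0], [0, 0, 0, 0, 1], [0, 0, 0, 0, 0]]

Multiply ρ1 by -1/4.
  [  1   0   -2  1/2  0 ]
  [  0  -3   -2   -6  0 ]
  [ 16   6  -28   20  1 ]
  [ 20   6  -36   22  1 ]
Subtract 16 times ρ1 from ρ3.
  [  1   0   -2  1/2  0 ]
  [  0  -3   -2   -6  0 ]
  [  0   6    4   12  1 ]
  [ 20   6  -36   22  1 ]
Subtract 20 times ρ1 from ρ4.
  [ 1   0  -2  1/2  0 ]
  [ 0  -3  -2   -6  0 ]
  [ 0   6   4   12  1 ]
  [ 0   6   4   12  1 ]
Multiply ρ2 by -1/3.
  [ 1  0   -2  1/2  0 ]
  [ 0  1  2/3    2  0 ]
  [ 0  6    4   12  1 ]
  [ 0  6    4   12  1 ]
Subtract 6 times ρ2 from ρ3.
  [ 1  0   -2  1/2  0 ]
  [ 0  1  2/3    2  0 ]
  [ 0  0    0    0  1 ]
  [ 0  6    4   12  1 ]
Subtract 6 times ρ2 from ρ4.
  [ 1  0   -2  1/2  0 ]
  [ 0  1  2/3    2  0 ]
  [ 0  0    0    0  1 ]
  [ 0  0    0    0  1 ]
Subtract ρ3 from ρ4.
  [ 1  0   -2  1/2  0 ]
  [ 0  1  2/3    2  0 ]
  [ 0  0    0    0  1 ]
  [ 0  0    0    0  0 ]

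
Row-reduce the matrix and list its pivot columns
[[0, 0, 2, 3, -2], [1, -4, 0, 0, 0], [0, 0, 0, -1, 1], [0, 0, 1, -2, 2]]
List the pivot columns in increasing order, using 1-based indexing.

1, 3, 4, 5

Swap R1 and R2.
  [ 1  -4  0   0   0 ]
  [ 0   0  2   3  -2 ]
  [ 0   0  0  -1   1 ]
  [ 0   0  1  -2   2 ]
Multiply R2 by 1/2.
  [ 1  -4  0    0   0 ]
  [ 0   0  1  3/2  -1 ]
  [ 0   0  0   -1   1 ]
  [ 0   0  1   -2   2 ]
Subtract R2 from R4.
  [ 1  -4  0     0   0 ]
  [ 0   0  1   3/2  -1 ]
  [ 0   0  0    -1   1 ]
  [ 0   0  0  -7/2   3 ]
Multiply R3 by -1.
  [ 1  -4  0     0   0 ]
  [ 0   0  1   3/2  -1 ]
  [ 0   0  0     1  -1 ]
  [ 0   0  0  -7/2   3 ]
Add 7/2 times R3 to R4.
  [ 1  -4  0    0     0 ]
  [ 0   0  1  3/2    -1 ]
  [ 0   0  0    1    -1 ]
  [ 0   0  0    0  -1/2 ]
Multiply R4 by -2.
  [ 1  -4  0    0   0 ]
  [ 0   0  1  3/2  -1 ]
  [ 0   0  0    1  -1 ]
  [ 0   0  0    0   1 ]
Add R4 to R3.
  [ 1  -4  0    0   0 ]
  [ 0   0  1  3/2  -1 ]
  [ 0   0  0    1   0 ]
  [ 0   0  0    0   1 ]
Add R4 to R2.
  [ 1  -4  0    0  0 ]
  [ 0   0  1  3/2  0 ]
  [ 0   0  0    1  0 ]
  [ 0   0  0    0  1 ]
Subtract 3/2 times R3 from R2.
  [ 1  -4  0  0  0 ]
  [ 0   0  1  0  0 ]
  [ 0   0  0  1  0 ]
  [ 0   0  0  0  1 ]
Pivot columns are the columns containing a leading 1.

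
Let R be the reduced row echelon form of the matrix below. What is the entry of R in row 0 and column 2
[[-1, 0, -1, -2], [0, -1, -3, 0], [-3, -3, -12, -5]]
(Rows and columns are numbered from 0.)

R1 → -1·R1
R3 → R3 + 3·R1
R2 → -1·R2
R3 → R3 + 3·R2
R1 → R1 − 2·R3

1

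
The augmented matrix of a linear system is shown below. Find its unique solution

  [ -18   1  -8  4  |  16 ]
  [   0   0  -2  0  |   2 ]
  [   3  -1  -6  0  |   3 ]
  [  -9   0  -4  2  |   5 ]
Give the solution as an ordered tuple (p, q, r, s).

Multiply R1 by -1/18.
  [  1  -1/18  4/9  -2/9  |  -8/9 ]
  [  0      0   -2     0  |     2 ]
  [  3     -1   -6     0  |     3 ]
  [ -9      0   -4     2  |     5 ]
Subtract 3 times R1 from R3.
  [  1  -1/18    4/9  -2/9  |  -8/9 ]
  [  0      0     -2     0  |     2 ]
  [  0   -5/6  -22/3   2/3  |  17/3 ]
  [ -9      0     -4     2  |     5 ]
Add 9 times R1 to R4.
  [ 1  -1/18    4/9  -2/9  |  -8/9 ]
  [ 0      0     -2     0  |     2 ]
  [ 0   -5/6  -22/3   2/3  |  17/3 ]
  [ 0   -1/2      0     0  |    -3 ]
Swap R2 and R3.
  [ 1  -1/18    4/9  -2/9  |  -8/9 ]
  [ 0   -5/6  -22/3   2/3  |  17/3 ]
  [ 0      0     -2     0  |     2 ]
  [ 0   -1/2      0     0  |    -3 ]
Multiply R2 by -6/5.
  [ 1  -1/18   4/9  -2/9  |   -8/9 ]
  [ 0      1  44/5  -4/5  |  -34/5 ]
  [ 0      0    -2     0  |      2 ]
  [ 0   -1/2     0     0  |     -3 ]
Add 1/2 times R2 to R4.
  [ 1  -1/18   4/9  -2/9  |   -8/9 ]
  [ 0      1  44/5  -4/5  |  -34/5 ]
  [ 0      0    -2     0  |      2 ]
  [ 0      0  22/5  -2/5  |  -32/5 ]
Multiply R3 by -1/2.
  [ 1  -1/18   4/9  -2/9  |   -8/9 ]
  [ 0      1  44/5  -4/5  |  -34/5 ]
  [ 0      0     1     0  |     -1 ]
  [ 0      0  22/5  -2/5  |  -32/5 ]
Subtract 22/5 times R3 from R4.
  [ 1  -1/18   4/9  -2/9  |   -8/9 ]
  [ 0      1  44/5  -4/5  |  -34/5 ]
  [ 0      0     1     0  |     -1 ]
  [ 0      0     0  -2/5  |     -2 ]
Multiply R4 by -5/2.
  [ 1  -1/18   4/9  -2/9  |   -8/9 ]
  [ 0      1  44/5  -4/5  |  -34/5 ]
  [ 0      0     1     0  |     -1 ]
  [ 0      0     0     1  |      5 ]
Add 4/5 times R4 to R2.
  [ 1  -1/18   4/9  -2/9  |   -8/9 ]
  [ 0      1  44/5     0  |  -14/5 ]
  [ 0      0     1     0  |     -1 ]
  [ 0      0     0     1  |      5 ]
Add 2/9 times R4 to R1.
  [ 1  -1/18   4/9  0  |    2/9 ]
  [ 0      1  44/5  0  |  -14/5 ]
  [ 0      0     1  0  |     -1 ]
  [ 0      0     0  1  |      5 ]
Subtract 44/5 times R3 from R2.
  [ 1  -1/18  4/9  0  |  2/9 ]
  [ 0      1    0  0  |    6 ]
  [ 0      0    1  0  |   -1 ]
  [ 0      0    0  1  |    5 ]
Subtract 4/9 times R3 from R1.
  [ 1  -1/18  0  0  |  2/3 ]
  [ 0      1  0  0  |    6 ]
  [ 0      0  1  0  |   -1 ]
  [ 0      0  0  1  |    5 ]
Add 1/18 times R2 to R1.
  [ 1  0  0  0  |   1 ]
  [ 0  1  0  0  |   6 ]
  [ 0  0  1  0  |  -1 ]
  [ 0  0  0  1  |   5 ]
Reading off the last column: p = 1, q = 6, r = -1, s = 5.

(1, 6, -1, 5)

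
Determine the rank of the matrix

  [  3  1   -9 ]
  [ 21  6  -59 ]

rank = 2

R1 := 1/3·R1
  [  1  1/3   -3 ]
  [ 21    6  -59 ]
R2 := R2 − 21·R1
  [ 1  1/3  -3 ]
  [ 0   -1   4 ]
R2 := -1·R2
  [ 1  1/3  -3 ]
  [ 0    1  -4 ]
R1 := R1 − 1/3·R2
  [ 1  0  -5/3 ]
  [ 0  1    -4 ]
The reduced form has 2 nonzero rows.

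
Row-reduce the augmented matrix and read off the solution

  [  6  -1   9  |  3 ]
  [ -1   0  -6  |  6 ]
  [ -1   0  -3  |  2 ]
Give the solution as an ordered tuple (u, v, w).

(2, -3, -4/3)

ρ1 := 1/6·ρ1
  [  1  -1/6  3/2  |  1/2 ]
  [ -1     0   -6  |    6 ]
  [ -1     0   -3  |    2 ]
ρ2 := ρ2 + ρ1
  [  1  -1/6   3/2  |   1/2 ]
  [  0  -1/6  -9/2  |  13/2 ]
  [ -1     0    -3  |     2 ]
ρ3 := ρ3 + ρ1
  [ 1  -1/6   3/2  |   1/2 ]
  [ 0  -1/6  -9/2  |  13/2 ]
  [ 0  -1/6  -3/2  |   5/2 ]
ρ2 := -6·ρ2
  [ 1  -1/6   3/2  |  1/2 ]
  [ 0     1    27  |  -39 ]
  [ 0  -1/6  -3/2  |  5/2 ]
ρ3 := ρ3 + 1/6·ρ2
  [ 1  -1/6  3/2  |  1/2 ]
  [ 0     1   27  |  -39 ]
  [ 0     0    3  |   -4 ]
ρ3 := 1/3·ρ3
  [ 1  -1/6  3/2  |   1/2 ]
  [ 0     1   27  |   -39 ]
  [ 0     0    1  |  -4/3 ]
ρ2 := ρ2 − 27·ρ3
  [ 1  -1/6  3/2  |   1/2 ]
  [ 0     1    0  |    -3 ]
  [ 0     0    1  |  -4/3 ]
ρ1 := ρ1 − 3/2·ρ3
  [ 1  -1/6  0  |   5/2 ]
  [ 0     1  0  |    -3 ]
  [ 0     0  1  |  -4/3 ]
ρ1 := ρ1 + 1/6·ρ2
  [ 1  0  0  |     2 ]
  [ 0  1  0  |    -3 ]
  [ 0  0  1  |  -4/3 ]
Reading off the last column: u = 2, v = -3, w = -4/3.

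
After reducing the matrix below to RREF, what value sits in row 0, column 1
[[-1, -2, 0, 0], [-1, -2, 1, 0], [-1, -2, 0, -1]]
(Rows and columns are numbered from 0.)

R1 → -1·R1
  [  1   2  0   0 ]
  [ -1  -2  1   0 ]
  [ -1  -2  0  -1 ]
R2 → R2 + R1
  [  1   2  0   0 ]
  [  0   0  1   0 ]
  [ -1  -2  0  -1 ]
R3 → R3 + R1
  [ 1  2  0   0 ]
  [ 0  0  1   0 ]
  [ 0  0  0  -1 ]
R3 → -1·R3
  [ 1  2  0  0 ]
  [ 0  0  1  0 ]
  [ 0  0  0  1 ]

2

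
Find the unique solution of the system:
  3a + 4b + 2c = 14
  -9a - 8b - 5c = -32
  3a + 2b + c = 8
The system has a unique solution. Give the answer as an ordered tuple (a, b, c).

Form the augmented matrix and row-reduce:
  [  3   4   2  |   14 ]
  [ -9  -8  -5  |  -32 ]
  [  3   2   1  |    8 ]
Multiply R1 by 1/3.
  [  1  4/3  2/3  |  14/3 ]
  [ -9   -8   -5  |   -32 ]
  [  3    2    1  |     8 ]
Add 9 times R1 to R2.
  [ 1  4/3  2/3  |  14/3 ]
  [ 0    4    1  |    10 ]
  [ 3    2    1  |     8 ]
Subtract 3 times R1 from R3.
  [ 1  4/3  2/3  |  14/3 ]
  [ 0    4    1  |    10 ]
  [ 0   -2   -1  |    -6 ]
Multiply R2 by 1/4.
  [ 1  4/3  2/3  |  14/3 ]
  [ 0    1  1/4  |   5/2 ]
  [ 0   -2   -1  |    -6 ]
Add 2 times R2 to R3.
  [ 1  4/3   2/3  |  14/3 ]
  [ 0    1   1/4  |   5/2 ]
  [ 0    0  -1/2  |    -1 ]
Multiply R3 by -2.
  [ 1  4/3  2/3  |  14/3 ]
  [ 0    1  1/4  |   5/2 ]
  [ 0    0    1  |     2 ]
Subtract 1/4 times R3 from R2.
  [ 1  4/3  2/3  |  14/3 ]
  [ 0    1    0  |     2 ]
  [ 0    0    1  |     2 ]
Subtract 2/3 times R3 from R1.
  [ 1  4/3  0  |  10/3 ]
  [ 0    1  0  |     2 ]
  [ 0    0  1  |     2 ]
Subtract 4/3 times R2 from R1.
  [ 1  0  0  |  2/3 ]
  [ 0  1  0  |    2 ]
  [ 0  0  1  |    2 ]
Reading off the last column: a = 2/3, b = 2, c = 2.

(2/3, 2, 2)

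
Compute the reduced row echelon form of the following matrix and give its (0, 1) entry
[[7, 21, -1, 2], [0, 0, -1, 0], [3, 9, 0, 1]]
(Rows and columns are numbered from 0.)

R1 ← 1/7·R1
  [ 1  3  -1/7  2/7 ]
  [ 0  0    -1    0 ]
  [ 3  9     0    1 ]
R3 ← R3 − 3·R1
  [ 1  3  -1/7  2/7 ]
  [ 0  0    -1    0 ]
  [ 0  0   3/7  1/7 ]
R2 ← -1·R2
  [ 1  3  -1/7  2/7 ]
  [ 0  0     1    0 ]
  [ 0  0   3/7  1/7 ]
R3 ← R3 − 3/7·R2
  [ 1  3  -1/7  2/7 ]
  [ 0  0     1    0 ]
  [ 0  0     0  1/7 ]
R3 ← 7·R3
  [ 1  3  -1/7  2/7 ]
  [ 0  0     1    0 ]
  [ 0  0     0    1 ]
R1 ← R1 − 2/7·R3
  [ 1  3  -1/7  0 ]
  [ 0  0     1  0 ]
  [ 0  0     0  1 ]
R1 ← R1 + 1/7·R2
  [ 1  3  0  0 ]
  [ 0  0  1  0 ]
  [ 0  0  0  1 ]

3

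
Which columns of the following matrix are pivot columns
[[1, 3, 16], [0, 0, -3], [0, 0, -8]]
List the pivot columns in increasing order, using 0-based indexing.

0, 2

R2 → -1/3·R2
  [ 1  3  16 ]
  [ 0  0   1 ]
  [ 0  0  -8 ]
R3 → R3 + 8·R2
  [ 1  3  16 ]
  [ 0  0   1 ]
  [ 0  0   0 ]
R1 → R1 − 16·R2
  [ 1  3  0 ]
  [ 0  0  1 ]
  [ 0  0  0 ]
Pivot columns are the columns containing a leading 1.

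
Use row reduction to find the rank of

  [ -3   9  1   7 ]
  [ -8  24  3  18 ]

R1 -> -1/3·R1
  [  1  -3  -1/3  -7/3 ]
  [ -8  24     3    18 ]
R2 -> R2 + 8·R1
  [ 1  -3  -1/3  -7/3 ]
  [ 0   0   1/3  -2/3 ]
R2 -> 3·R2
  [ 1  -3  -1/3  -7/3 ]
  [ 0   0     1    -2 ]
R1 -> R1 + 1/3·R2
  [ 1  -3  0  -3 ]
  [ 0   0  1  -2 ]
The reduced form has 2 nonzero rows.

rank = 2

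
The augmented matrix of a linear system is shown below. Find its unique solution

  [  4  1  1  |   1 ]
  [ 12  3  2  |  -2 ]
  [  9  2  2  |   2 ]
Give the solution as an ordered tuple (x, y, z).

(0, -4, 5)

R1 := 1/4·R1
R2 := R2 − 12·R1
R3 := R3 − 9·R1
R2 <-> R3
R2 := -4·R2
R3 := -1·R3
R2 := R2 − R3
R1 := R1 − 1/4·R3
R1 := R1 − 1/4·R2
Reading off the last column: x = 0, y = -4, z = 5.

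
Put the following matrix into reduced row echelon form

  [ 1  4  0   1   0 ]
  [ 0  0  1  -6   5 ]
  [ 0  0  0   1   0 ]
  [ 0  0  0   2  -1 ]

[[1, 4, 0, 0, 0], [0, 0, 1, 0, 0], [0, 0, 0, 1, 0], [0, 0, 0, 0, 1]]

ρ4 → ρ4 − 2·ρ3
  [ 1  4  0   1   0 ]
  [ 0  0  1  -6   5 ]
  [ 0  0  0   1   0 ]
  [ 0  0  0   0  -1 ]
ρ4 → -1·ρ4
  [ 1  4  0   1  0 ]
  [ 0  0  1  -6  5 ]
  [ 0  0  0   1  0 ]
  [ 0  0  0   0  1 ]
ρ2 → ρ2 − 5·ρ4
  [ 1  4  0   1  0 ]
  [ 0  0  1  -6  0 ]
  [ 0  0  0   1  0 ]
  [ 0  0  0   0  1 ]
ρ2 → ρ2 + 6·ρ3
  [ 1  4  0  1  0 ]
  [ 0  0  1  0  0 ]
  [ 0  0  0  1  0 ]
  [ 0  0  0  0  1 ]
ρ1 → ρ1 − ρ3
  [ 1  4  0  0  0 ]
  [ 0  0  1  0  0 ]
  [ 0  0  0  1  0 ]
  [ 0  0  0  0  1 ]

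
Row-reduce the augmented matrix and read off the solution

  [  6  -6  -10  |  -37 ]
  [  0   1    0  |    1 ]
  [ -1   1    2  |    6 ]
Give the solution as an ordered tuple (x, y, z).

(-6, 1, -1/2)

R1 -> 1/6·R1
  [  1  -1  -5/3  |  -37/6 ]
  [  0   1     0  |      1 ]
  [ -1   1     2  |      6 ]
R3 -> R3 + R1
  [ 1  -1  -5/3  |  -37/6 ]
  [ 0   1     0  |      1 ]
  [ 0   0   1/3  |   -1/6 ]
R3 -> 3·R3
  [ 1  -1  -5/3  |  -37/6 ]
  [ 0   1     0  |      1 ]
  [ 0   0     1  |   -1/2 ]
R1 -> R1 + 5/3·R3
  [ 1  -1  0  |    -7 ]
  [ 0   1  0  |     1 ]
  [ 0   0  1  |  -1/2 ]
R1 -> R1 + R2
  [ 1  0  0  |    -6 ]
  [ 0  1  0  |     1 ]
  [ 0  0  1  |  -1/2 ]
Reading off the last column: x = -6, y = 1, z = -1/2.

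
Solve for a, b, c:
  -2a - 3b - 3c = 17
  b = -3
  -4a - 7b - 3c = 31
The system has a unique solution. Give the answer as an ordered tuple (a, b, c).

(-1, -3, -2)

Form the augmented matrix and row-reduce:
  [ -2  -3  -3  |  17 ]
  [  0   1   0  |  -3 ]
  [ -4  -7  -3  |  31 ]
ρ1 -> -1/2·ρ1
  [  1  3/2  3/2  |  -17/2 ]
  [  0    1    0  |     -3 ]
  [ -4   -7   -3  |     31 ]
ρ3 -> ρ3 + 4·ρ1
  [ 1  3/2  3/2  |  -17/2 ]
  [ 0    1    0  |     -3 ]
  [ 0   -1    3  |     -3 ]
ρ3 -> ρ3 + ρ2
  [ 1  3/2  3/2  |  -17/2 ]
  [ 0    1    0  |     -3 ]
  [ 0    0    3  |     -6 ]
ρ3 -> 1/3·ρ3
  [ 1  3/2  3/2  |  -17/2 ]
  [ 0    1    0  |     -3 ]
  [ 0    0    1  |     -2 ]
ρ1 -> ρ1 − 3/2·ρ3
  [ 1  3/2  0  |  -11/2 ]
  [ 0    1  0  |     -3 ]
  [ 0    0  1  |     -2 ]
ρ1 -> ρ1 − 3/2·ρ2
  [ 1  0  0  |  -1 ]
  [ 0  1  0  |  -3 ]
  [ 0  0  1  |  -2 ]
Reading off the last column: a = -1, b = -3, c = -2.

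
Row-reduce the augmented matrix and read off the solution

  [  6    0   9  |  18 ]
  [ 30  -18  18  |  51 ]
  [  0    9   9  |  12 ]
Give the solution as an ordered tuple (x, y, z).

R1 ← 1/6·R1
  [  1    0  3/2  |   3 ]
  [ 30  -18   18  |  51 ]
  [  0    9    9  |  12 ]
R2 ← R2 − 30·R1
  [ 1    0  3/2  |    3 ]
  [ 0  -18  -27  |  -39 ]
  [ 0    9    9  |   12 ]
R2 ← -1/18·R2
  [ 1  0  3/2  |     3 ]
  [ 0  1  3/2  |  13/6 ]
  [ 0  9    9  |    12 ]
R3 ← R3 − 9·R2
  [ 1  0   3/2  |      3 ]
  [ 0  1   3/2  |   13/6 ]
  [ 0  0  -9/2  |  -15/2 ]
R3 ← -2/9·R3
  [ 1  0  3/2  |     3 ]
  [ 0  1  3/2  |  13/6 ]
  [ 0  0    1  |   5/3 ]
R2 ← R2 − 3/2·R3
  [ 1  0  3/2  |     3 ]
  [ 0  1    0  |  -1/3 ]
  [ 0  0    1  |   5/3 ]
R1 ← R1 − 3/2·R3
  [ 1  0  0  |   1/2 ]
  [ 0  1  0  |  -1/3 ]
  [ 0  0  1  |   5/3 ]
Reading off the last column: x = 1/2, y = -1/3, z = 5/3.

(1/2, -1/3, 5/3)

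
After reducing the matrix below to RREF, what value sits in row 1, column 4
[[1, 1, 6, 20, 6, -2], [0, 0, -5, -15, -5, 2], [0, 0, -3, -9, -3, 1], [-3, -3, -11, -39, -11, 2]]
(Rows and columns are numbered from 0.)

1

ρ4 ← ρ4 + 3·ρ1
ρ2 ← -1/5·ρ2
ρ3 ← ρ3 + 3·ρ2
ρ4 ← ρ4 − 7·ρ2
ρ3 ← -5·ρ3
ρ4 ← ρ4 + 6/5·ρ3
ρ2 ← ρ2 + 2/5·ρ3
ρ1 ← ρ1 + 2·ρ3
ρ1 ← ρ1 − 6·ρ2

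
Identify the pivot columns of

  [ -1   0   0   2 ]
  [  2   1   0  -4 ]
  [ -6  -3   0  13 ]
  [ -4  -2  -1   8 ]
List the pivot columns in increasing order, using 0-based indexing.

0, 1, 2, 3

r1 → -1·r1
  [  1   0   0  -2 ]
  [  2   1   0  -4 ]
  [ -6  -3   0  13 ]
  [ -4  -2  -1   8 ]
r2 → r2 − 2·r1
  [  1   0   0  -2 ]
  [  0   1   0   0 ]
  [ -6  -3   0  13 ]
  [ -4  -2  -1   8 ]
r3 → r3 + 6·r1
  [  1   0   0  -2 ]
  [  0   1   0   0 ]
  [  0  -3   0   1 ]
  [ -4  -2  -1   8 ]
r4 → r4 + 4·r1
  [ 1   0   0  -2 ]
  [ 0   1   0   0 ]
  [ 0  -3   0   1 ]
  [ 0  -2  -1   0 ]
r3 → r3 + 3·r2
  [ 1   0   0  -2 ]
  [ 0   1   0   0 ]
  [ 0   0   0   1 ]
  [ 0  -2  -1   0 ]
r4 → r4 + 2·r2
  [ 1  0   0  -2 ]
  [ 0  1   0   0 ]
  [ 0  0   0   1 ]
  [ 0  0  -1   0 ]
r3 <-> r4
  [ 1  0   0  -2 ]
  [ 0  1   0   0 ]
  [ 0  0  -1   0 ]
  [ 0  0   0   1 ]
r3 → -1·r3
  [ 1  0  0  -2 ]
  [ 0  1  0   0 ]
  [ 0  0  1   0 ]
  [ 0  0  0   1 ]
r1 → r1 + 2·r4
  [ 1  0  0  0 ]
  [ 0  1  0  0 ]
  [ 0  0  1  0 ]
  [ 0  0  0  1 ]
Pivot columns are the columns containing a leading 1.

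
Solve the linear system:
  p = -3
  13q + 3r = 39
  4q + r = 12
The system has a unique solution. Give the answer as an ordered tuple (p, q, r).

(-3, 3, 0)

Form the augmented matrix and row-reduce:
  [ 1   0  0  |  -3 ]
  [ 0  13  3  |  39 ]
  [ 0   4  1  |  12 ]
Multiply ρ2 by 1/13.
  [ 1  0     0  |  -3 ]
  [ 0  1  3/13  |   3 ]
  [ 0  4     1  |  12 ]
Subtract 4 times ρ2 from ρ3.
  [ 1  0     0  |  -3 ]
  [ 0  1  3/13  |   3 ]
  [ 0  0  1/13  |   0 ]
Multiply ρ3 by 13.
  [ 1  0     0  |  -3 ]
  [ 0  1  3/13  |   3 ]
  [ 0  0     1  |   0 ]
Subtract 3/13 times ρ3 from ρ2.
  [ 1  0  0  |  -3 ]
  [ 0  1  0  |   3 ]
  [ 0  0  1  |   0 ]
Reading off the last column: p = -3, q = 3, r = 0.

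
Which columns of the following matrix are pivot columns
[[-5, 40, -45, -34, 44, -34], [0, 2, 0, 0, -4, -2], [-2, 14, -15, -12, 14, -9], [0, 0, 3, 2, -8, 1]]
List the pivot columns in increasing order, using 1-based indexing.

1, 2, 3, 4

r1 → -1/5·r1
  [  1  -8    9  34/5  -44/5  34/5 ]
  [  0   2    0     0     -4    -2 ]
  [ -2  14  -15   -12     14    -9 ]
  [  0   0    3     2     -8     1 ]
r3 → r3 + 2·r1
  [ 1  -8  9  34/5  -44/5  34/5 ]
  [ 0   2  0     0     -4    -2 ]
  [ 0  -2  3   8/5  -18/5  23/5 ]
  [ 0   0  3     2     -8     1 ]
r2 → 1/2·r2
  [ 1  -8  9  34/5  -44/5  34/5 ]
  [ 0   1  0     0     -2    -1 ]
  [ 0  -2  3   8/5  -18/5  23/5 ]
  [ 0   0  3     2     -8     1 ]
r3 → r3 + 2·r2
  [ 1  -8  9  34/5  -44/5  34/5 ]
  [ 0   1  0     0     -2    -1 ]
  [ 0   0  3   8/5  -38/5  13/5 ]
  [ 0   0  3     2     -8     1 ]
r3 → 1/3·r3
  [ 1  -8  9  34/5   -44/5   34/5 ]
  [ 0   1  0     0      -2     -1 ]
  [ 0   0  1  8/15  -38/15  13/15 ]
  [ 0   0  3     2      -8      1 ]
r4 → r4 − 3·r3
  [ 1  -8  9  34/5   -44/5   34/5 ]
  [ 0   1  0     0      -2     -1 ]
  [ 0   0  1  8/15  -38/15  13/15 ]
  [ 0   0  0   2/5    -2/5   -8/5 ]
r4 → 5/2·r4
  [ 1  -8  9  34/5   -44/5   34/5 ]
  [ 0   1  0     0      -2     -1 ]
  [ 0   0  1  8/15  -38/15  13/15 ]
  [ 0   0  0     1      -1     -4 ]
r3 → r3 − 8/15·r4
  [ 1  -8  9  34/5  -44/5  34/5 ]
  [ 0   1  0     0     -2    -1 ]
  [ 0   0  1     0     -2     3 ]
  [ 0   0  0     1     -1    -4 ]
r1 → r1 − 34/5·r4
  [ 1  -8  9  0  -2  34 ]
  [ 0   1  0  0  -2  -1 ]
  [ 0   0  1  0  -2   3 ]
  [ 0   0  0  1  -1  -4 ]
r1 → r1 − 9·r3
  [ 1  -8  0  0  16   7 ]
  [ 0   1  0  0  -2  -1 ]
  [ 0   0  1  0  -2   3 ]
  [ 0   0  0  1  -1  -4 ]
r1 → r1 + 8·r2
  [ 1  0  0  0   0  -1 ]
  [ 0  1  0  0  -2  -1 ]
  [ 0  0  1  0  -2   3 ]
  [ 0  0  0  1  -1  -4 ]
Pivot columns are the columns containing a leading 1.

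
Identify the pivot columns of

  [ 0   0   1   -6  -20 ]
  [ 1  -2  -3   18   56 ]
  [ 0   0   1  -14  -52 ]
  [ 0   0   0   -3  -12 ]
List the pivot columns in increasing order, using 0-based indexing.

0, 2, 3

R1 <=> R2
  [ 1  -2  -3   18   56 ]
  [ 0   0   1   -6  -20 ]
  [ 0   0   1  -14  -52 ]
  [ 0   0   0   -3  -12 ]
R3 → R3 − R2
  [ 1  -2  -3  18   56 ]
  [ 0   0   1  -6  -20 ]
  [ 0   0   0  -8  -32 ]
  [ 0   0   0  -3  -12 ]
R3 → -1/8·R3
  [ 1  -2  -3  18   56 ]
  [ 0   0   1  -6  -20 ]
  [ 0   0   0   1    4 ]
  [ 0   0   0  -3  -12 ]
R4 → R4 + 3·R3
  [ 1  -2  -3  18   56 ]
  [ 0   0   1  -6  -20 ]
  [ 0   0   0   1    4 ]
  [ 0   0   0   0    0 ]
R2 → R2 + 6·R3
  [ 1  -2  -3  18  56 ]
  [ 0   0   1   0   4 ]
  [ 0   0   0   1   4 ]
  [ 0   0   0   0   0 ]
R1 → R1 − 18·R3
  [ 1  -2  -3  0  -16 ]
  [ 0   0   1  0    4 ]
  [ 0   0   0  1    4 ]
  [ 0   0   0  0    0 ]
R1 → R1 + 3·R2
  [ 1  -2  0  0  -4 ]
  [ 0   0  1  0   4 ]
  [ 0   0  0  1   4 ]
  [ 0   0  0  0   0 ]
Pivot columns are the columns containing a leading 1.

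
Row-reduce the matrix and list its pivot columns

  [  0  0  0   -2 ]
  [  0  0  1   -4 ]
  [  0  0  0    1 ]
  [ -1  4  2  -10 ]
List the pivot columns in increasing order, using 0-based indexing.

0, 2, 3

r1 <=> r4
  [ -1  4  2  -10 ]
  [  0  0  1   -4 ]
  [  0  0  0    1 ]
  [  0  0  0   -2 ]
r1 := -1·r1
  [ 1  -4  -2  10 ]
  [ 0   0   1  -4 ]
  [ 0   0   0   1 ]
  [ 0   0   0  -2 ]
r4 := r4 + 2·r3
  [ 1  -4  -2  10 ]
  [ 0   0   1  -4 ]
  [ 0   0   0   1 ]
  [ 0   0   0   0 ]
r2 := r2 + 4·r3
  [ 1  -4  -2  10 ]
  [ 0   0   1   0 ]
  [ 0   0   0   1 ]
  [ 0   0   0   0 ]
r1 := r1 − 10·r3
  [ 1  -4  -2  0 ]
  [ 0   0   1  0 ]
  [ 0   0   0  1 ]
  [ 0   0   0  0 ]
r1 := r1 + 2·r2
  [ 1  -4  0  0 ]
  [ 0   0  1  0 ]
  [ 0   0  0  1 ]
  [ 0   0  0  0 ]
Pivot columns are the columns containing a leading 1.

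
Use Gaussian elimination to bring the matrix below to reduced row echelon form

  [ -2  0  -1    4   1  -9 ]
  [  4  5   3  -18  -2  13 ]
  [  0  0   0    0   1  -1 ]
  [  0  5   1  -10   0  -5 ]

Multiply R1 by -1/2.
  [ 1  0  1/2   -2  -1/2  9/2 ]
  [ 4  5    3  -18    -2   13 ]
  [ 0  0    0    0     1   -1 ]
  [ 0  5    1  -10     0   -5 ]
Subtract 4 times R1 from R2.
  [ 1  0  1/2   -2  -1/2  9/2 ]
  [ 0  5    1  -10     0   -5 ]
  [ 0  0    0    0     1   -1 ]
  [ 0  5    1  -10     0   -5 ]
Multiply R2 by 1/5.
  [ 1  0  1/2   -2  -1/2  9/2 ]
  [ 0  1  1/5   -2     0   -1 ]
  [ 0  0    0    0     1   -1 ]
  [ 0  5    1  -10     0   -5 ]
Subtract 5 times R2 from R4.
  [ 1  0  1/2  -2  -1/2  9/2 ]
  [ 0  1  1/5  -2     0   -1 ]
  [ 0  0    0   0     1   -1 ]
  [ 0  0    0   0     0    0 ]
Add 1/2 times R3 to R1.
  [ 1  0  1/2  -2  0   4 ]
  [ 0  1  1/5  -2  0  -1 ]
  [ 0  0    0   0  1  -1 ]
  [ 0  0    0   0  0   0 ]

[[1, 0, 1/2, -2, 0, 4], [0, 1, 1/5, -2, 0, -1], [0, 0, 0, 0, 1, -1], [0, 0, 0, 0, 0, 0]]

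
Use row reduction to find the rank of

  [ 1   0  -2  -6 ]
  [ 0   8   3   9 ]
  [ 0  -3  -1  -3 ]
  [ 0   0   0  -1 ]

r2 → 1/8·r2
r3 → r3 + 3·r2
r3 → 8·r3
r4 → -1·r4
r3 → r3 − 3·r4
r2 → r2 − 9/8·r4
r1 → r1 + 6·r4
r2 → r2 − 3/8·r3
r1 → r1 + 2·r3
The reduced form has 4 nonzero rows.

rank = 4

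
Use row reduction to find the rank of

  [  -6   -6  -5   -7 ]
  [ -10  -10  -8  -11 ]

Multiply R1 by -1/6.
  [   1    1  5/6  7/6 ]
  [ -10  -10   -8  -11 ]
Add 10 times R1 to R2.
  [ 1  1  5/6  7/6 ]
  [ 0  0  1/3  2/3 ]
Multiply R2 by 3.
  [ 1  1  5/6  7/6 ]
  [ 0  0    1    2 ]
Subtract 5/6 times R2 from R1.
  [ 1  1  0  -1/2 ]
  [ 0  0  1     2 ]
The reduced form has 2 nonzero rows.

rank = 2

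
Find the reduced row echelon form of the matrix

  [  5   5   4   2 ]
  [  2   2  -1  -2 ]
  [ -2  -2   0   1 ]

R1 ← 1/5·R1
  [  1   1  4/5  2/5 ]
  [  2   2   -1   -2 ]
  [ -2  -2    0    1 ]
R2 ← R2 − 2·R1
  [  1   1    4/5    2/5 ]
  [  0   0  -13/5  -14/5 ]
  [ -2  -2      0      1 ]
R3 ← R3 + 2·R1
  [ 1  1    4/5    2/5 ]
  [ 0  0  -13/5  -14/5 ]
  [ 0  0    8/5    9/5 ]
R2 ← -5/13·R2
  [ 1  1  4/5    2/5 ]
  [ 0  0    1  14/13 ]
  [ 0  0  8/5    9/5 ]
R3 ← R3 − 8/5·R2
  [ 1  1  4/5    2/5 ]
  [ 0  0    1  14/13 ]
  [ 0  0    0   1/13 ]
R3 ← 13·R3
  [ 1  1  4/5    2/5 ]
  [ 0  0    1  14/13 ]
  [ 0  0    0      1 ]
R2 ← R2 − 14/13·R3
  [ 1  1  4/5  2/5 ]
  [ 0  0    1    0 ]
  [ 0  0    0    1 ]
R1 ← R1 − 2/5·R3
  [ 1  1  4/5  0 ]
  [ 0  0    1  0 ]
  [ 0  0    0  1 ]
R1 ← R1 − 4/5·R2
  [ 1  1  0  0 ]
  [ 0  0  1  0 ]
  [ 0  0  0  1 ]

[[1, 1, 0, 0], [0, 0, 1, 0], [0, 0, 0, 1]]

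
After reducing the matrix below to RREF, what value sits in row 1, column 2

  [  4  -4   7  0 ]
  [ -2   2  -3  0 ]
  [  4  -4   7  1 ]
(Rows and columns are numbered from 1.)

-1

r1 := 1/4·r1
  [  1  -1  7/4  0 ]
  [ -2   2   -3  0 ]
  [  4  -4    7  1 ]
r2 := r2 + 2·r1
  [ 1  -1  7/4  0 ]
  [ 0   0  1/2  0 ]
  [ 4  -4    7  1 ]
r3 := r3 − 4·r1
  [ 1  -1  7/4  0 ]
  [ 0   0  1/2  0 ]
  [ 0   0    0  1 ]
r2 := 2·r2
  [ 1  -1  7/4  0 ]
  [ 0   0    1  0 ]
  [ 0   0    0  1 ]
r1 := r1 − 7/4·r2
  [ 1  -1  0  0 ]
  [ 0   0  1  0 ]
  [ 0   0  0  1 ]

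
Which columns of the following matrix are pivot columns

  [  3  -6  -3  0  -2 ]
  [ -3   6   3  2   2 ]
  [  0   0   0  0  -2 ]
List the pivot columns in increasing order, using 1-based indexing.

ρ1 := 1/3·ρ1
ρ2 := ρ2 + 3·ρ1
ρ2 := 1/2·ρ2
ρ3 := -1/2·ρ3
ρ1 := ρ1 + 2/3·ρ3
Pivot columns are the columns containing a leading 1.

1, 4, 5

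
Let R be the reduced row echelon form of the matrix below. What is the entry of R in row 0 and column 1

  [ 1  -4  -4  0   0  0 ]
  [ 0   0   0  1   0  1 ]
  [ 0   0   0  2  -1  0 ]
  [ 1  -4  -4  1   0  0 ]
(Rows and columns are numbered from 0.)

R4 ← R4 − R1
  [ 1  -4  -4  0   0  0 ]
  [ 0   0   0  1   0  1 ]
  [ 0   0   0  2  -1  0 ]
  [ 0   0   0  1   0  0 ]
R3 ← R3 − 2·R2
  [ 1  -4  -4  0   0   0 ]
  [ 0   0   0  1   0   1 ]
  [ 0   0   0  0  -1  -2 ]
  [ 0   0   0  1   0   0 ]
R4 ← R4 − R2
  [ 1  -4  -4  0   0   0 ]
  [ 0   0   0  1   0   1 ]
  [ 0   0   0  0  -1  -2 ]
  [ 0   0   0  0   0  -1 ]
R3 ← -1·R3
  [ 1  -4  -4  0  0   0 ]
  [ 0   0   0  1  0   1 ]
  [ 0   0   0  0  1   2 ]
  [ 0   0   0  0  0  -1 ]
R4 ← -1·R4
  [ 1  -4  -4  0  0  0 ]
  [ 0   0   0  1  0  1 ]
  [ 0   0   0  0  1  2 ]
  [ 0   0   0  0  0  1 ]
R3 ← R3 − 2·R4
  [ 1  -4  -4  0  0  0 ]
  [ 0   0   0  1  0  1 ]
  [ 0   0   0  0  1  0 ]
  [ 0   0   0  0  0  1 ]
R2 ← R2 − R4
  [ 1  -4  -4  0  0  0 ]
  [ 0   0   0  1  0  0 ]
  [ 0   0   0  0  1  0 ]
  [ 0   0   0  0  0  1 ]

-4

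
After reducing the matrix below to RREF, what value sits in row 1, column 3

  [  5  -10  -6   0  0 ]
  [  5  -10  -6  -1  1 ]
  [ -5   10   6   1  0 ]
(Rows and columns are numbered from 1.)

-6/5

r1 → 1/5·r1
  [  1   -2  -6/5   0  0 ]
  [  5  -10    -6  -1  1 ]
  [ -5   10     6   1  0 ]
r2 → r2 − 5·r1
  [  1  -2  -6/5   0  0 ]
  [  0   0     0  -1  1 ]
  [ -5  10     6   1  0 ]
r3 → r3 + 5·r1
  [ 1  -2  -6/5   0  0 ]
  [ 0   0     0  -1  1 ]
  [ 0   0     0   1  0 ]
r2 → -1·r2
  [ 1  -2  -6/5  0   0 ]
  [ 0   0     0  1  -1 ]
  [ 0   0     0  1   0 ]
r3 → r3 − r2
  [ 1  -2  -6/5  0   0 ]
  [ 0   0     0  1  -1 ]
  [ 0   0     0  0   1 ]
r2 → r2 + r3
  [ 1  -2  -6/5  0  0 ]
  [ 0   0     0  1  0 ]
  [ 0   0     0  0  1 ]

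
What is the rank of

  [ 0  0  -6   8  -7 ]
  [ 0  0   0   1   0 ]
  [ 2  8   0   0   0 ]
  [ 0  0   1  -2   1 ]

rank = 4

R1 <-> R3
R1 := 1/2·R1
R2 <-> R3
R2 := -1/6·R2
R4 := R4 − R2
R4 := R4 + 2/3·R3
R4 := -6·R4
R2 := R2 − 7/6·R4
R2 := R2 + 4/3·R3
The reduced form has 4 nonzero rows.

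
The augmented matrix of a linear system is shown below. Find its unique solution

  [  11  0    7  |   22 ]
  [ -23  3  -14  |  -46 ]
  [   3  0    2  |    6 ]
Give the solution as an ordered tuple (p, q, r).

(2, 0, 0)

R1 -> 1/11·R1
  [   1  0  7/11  |    2 ]
  [ -23  3   -14  |  -46 ]
  [   3  0     2  |    6 ]
R2 -> R2 + 23·R1
  [ 1  0  7/11  |  2 ]
  [ 0  3  7/11  |  0 ]
  [ 3  0     2  |  6 ]
R3 -> R3 − 3·R1
  [ 1  0  7/11  |  2 ]
  [ 0  3  7/11  |  0 ]
  [ 0  0  1/11  |  0 ]
R2 -> 1/3·R2
  [ 1  0  7/11  |  2 ]
  [ 0  1  7/33  |  0 ]
  [ 0  0  1/11  |  0 ]
R3 -> 11·R3
  [ 1  0  7/11  |  2 ]
  [ 0  1  7/33  |  0 ]
  [ 0  0     1  |  0 ]
R2 -> R2 − 7/33·R3
  [ 1  0  7/11  |  2 ]
  [ 0  1     0  |  0 ]
  [ 0  0     1  |  0 ]
R1 -> R1 − 7/11·R3
  [ 1  0  0  |  2 ]
  [ 0  1  0  |  0 ]
  [ 0  0  1  |  0 ]
Reading off the last column: p = 2, q = 0, r = 0.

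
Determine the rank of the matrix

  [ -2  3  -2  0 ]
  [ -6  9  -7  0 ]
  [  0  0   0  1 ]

rank = 3

Multiply r1 by -1/2.
  [  1  -3/2   1  0 ]
  [ -6     9  -7  0 ]
  [  0     0   0  1 ]
Add 6 times r1 to r2.
  [ 1  -3/2   1  0 ]
  [ 0     0  -1  0 ]
  [ 0     0   0  1 ]
Multiply r2 by -1.
  [ 1  -3/2  1  0 ]
  [ 0     0  1  0 ]
  [ 0     0  0  1 ]
Subtract r2 from r1.
  [ 1  -3/2  0  0 ]
  [ 0     0  1  0 ]
  [ 0     0  0  1 ]
The reduced form has 3 nonzero rows.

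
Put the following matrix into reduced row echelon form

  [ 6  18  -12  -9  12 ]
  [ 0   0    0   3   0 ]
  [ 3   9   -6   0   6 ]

ρ1 → 1/6·ρ1
  [ 1  3  -2  -3/2  2 ]
  [ 0  0   0     3  0 ]
  [ 3  9  -6     0  6 ]
ρ3 → ρ3 − 3·ρ1
  [ 1  3  -2  -3/2  2 ]
  [ 0  0   0     3  0 ]
  [ 0  0   0   9/2  0 ]
ρ2 → 1/3·ρ2
  [ 1  3  -2  -3/2  2 ]
  [ 0  0   0     1  0 ]
  [ 0  0   0   9/2  0 ]
ρ3 → ρ3 − 9/2·ρ2
  [ 1  3  -2  -3/2  2 ]
  [ 0  0   0     1  0 ]
  [ 0  0   0     0  0 ]
ρ1 → ρ1 + 3/2·ρ2
  [ 1  3  -2  0  2 ]
  [ 0  0   0  1  0 ]
  [ 0  0   0  0  0 ]

[[1, 3, -2, 0, 2], [0, 0, 0, 1, 0], [0, 0, 0, 0, 0]]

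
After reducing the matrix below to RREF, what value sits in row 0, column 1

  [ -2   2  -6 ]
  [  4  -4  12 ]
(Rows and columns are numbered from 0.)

-1

R1 -> -1/2·R1
R2 -> R2 − 4·R1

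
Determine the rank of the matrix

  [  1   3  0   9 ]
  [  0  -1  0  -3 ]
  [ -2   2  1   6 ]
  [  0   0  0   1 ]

R3 -> R3 + 2·R1
  [ 1   3  0   9 ]
  [ 0  -1  0  -3 ]
  [ 0   8  1  24 ]
  [ 0   0  0   1 ]
R2 -> -1·R2
  [ 1  3  0   9 ]
  [ 0  1  0   3 ]
  [ 0  8  1  24 ]
  [ 0  0  0   1 ]
R3 -> R3 − 8·R2
  [ 1  3  0  9 ]
  [ 0  1  0  3 ]
  [ 0  0  1  0 ]
  [ 0  0  0  1 ]
R2 -> R2 − 3·R4
  [ 1  3  0  9 ]
  [ 0  1  0  0 ]
  [ 0  0  1  0 ]
  [ 0  0  0  1 ]
R1 -> R1 − 9·R4
  [ 1  3  0  0 ]
  [ 0  1  0  0 ]
  [ 0  0  1  0 ]
  [ 0  0  0  1 ]
R1 -> R1 − 3·R2
  [ 1  0  0  0 ]
  [ 0  1  0  0 ]
  [ 0  0  1  0 ]
  [ 0  0  0  1 ]
The reduced form has 4 nonzero rows.

rank = 4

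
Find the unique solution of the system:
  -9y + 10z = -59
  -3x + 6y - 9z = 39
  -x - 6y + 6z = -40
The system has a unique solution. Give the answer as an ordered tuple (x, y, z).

Form the augmented matrix and row-reduce:
  [  0  -9  10  |  -59 ]
  [ -3   6  -9  |   39 ]
  [ -1  -6   6  |  -40 ]
R1 <=> R2
  [ -3   6  -9  |   39 ]
  [  0  -9  10  |  -59 ]
  [ -1  -6   6  |  -40 ]
R1 ← -1/3·R1
  [  1  -2   3  |  -13 ]
  [  0  -9  10  |  -59 ]
  [ -1  -6   6  |  -40 ]
R3 ← R3 + R1
  [ 1  -2   3  |  -13 ]
  [ 0  -9  10  |  -59 ]
  [ 0  -8   9  |  -53 ]
R2 ← -1/9·R2
  [ 1  -2      3  |   -13 ]
  [ 0   1  -10/9  |  59/9 ]
  [ 0  -8      9  |   -53 ]
R3 ← R3 + 8·R2
  [ 1  -2      3  |   -13 ]
  [ 0   1  -10/9  |  59/9 ]
  [ 0   0    1/9  |  -5/9 ]
R3 ← 9·R3
  [ 1  -2      3  |   -13 ]
  [ 0   1  -10/9  |  59/9 ]
  [ 0   0      1  |    -5 ]
R2 ← R2 + 10/9·R3
  [ 1  -2  3  |  -13 ]
  [ 0   1  0  |    1 ]
  [ 0   0  1  |   -5 ]
R1 ← R1 − 3·R3
  [ 1  -2  0  |   2 ]
  [ 0   1  0  |   1 ]
  [ 0   0  1  |  -5 ]
R1 ← R1 + 2·R2
  [ 1  0  0  |   4 ]
  [ 0  1  0  |   1 ]
  [ 0  0  1  |  -5 ]
Reading off the last column: x = 4, y = 1, z = -5.

(4, 1, -5)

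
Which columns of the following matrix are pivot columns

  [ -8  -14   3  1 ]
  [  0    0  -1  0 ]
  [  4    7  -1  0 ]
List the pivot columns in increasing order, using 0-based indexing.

0, 2, 3

r1 -> -1/8·r1
  [ 1  7/4  -3/8  -1/8 ]
  [ 0    0    -1     0 ]
  [ 4    7    -1     0 ]
r3 -> r3 − 4·r1
  [ 1  7/4  -3/8  -1/8 ]
  [ 0    0    -1     0 ]
  [ 0    0   1/2   1/2 ]
r2 -> -1·r2
  [ 1  7/4  -3/8  -1/8 ]
  [ 0    0     1     0 ]
  [ 0    0   1/2   1/2 ]
r3 -> r3 − 1/2·r2
  [ 1  7/4  -3/8  -1/8 ]
  [ 0    0     1     0 ]
  [ 0    0     0   1/2 ]
r3 -> 2·r3
  [ 1  7/4  -3/8  -1/8 ]
  [ 0    0     1     0 ]
  [ 0    0     0     1 ]
r1 -> r1 + 1/8·r3
  [ 1  7/4  -3/8  0 ]
  [ 0    0     1  0 ]
  [ 0    0     0  1 ]
r1 -> r1 + 3/8·r2
  [ 1  7/4  0  0 ]
  [ 0    0  1  0 ]
  [ 0    0  0  1 ]
Pivot columns are the columns containing a leading 1.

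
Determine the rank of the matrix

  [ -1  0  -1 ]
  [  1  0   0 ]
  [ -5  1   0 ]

rank = 3

R1 → -1·R1
  [  1  0  1 ]
  [  1  0  0 ]
  [ -5  1  0 ]
R2 → R2 − R1
  [  1  0   1 ]
  [  0  0  -1 ]
  [ -5  1   0 ]
R3 → R3 + 5·R1
  [ 1  0   1 ]
  [ 0  0  -1 ]
  [ 0  1   5 ]
R2 <=> R3
  [ 1  0   1 ]
  [ 0  1   5 ]
  [ 0  0  -1 ]
R3 → -1·R3
  [ 1  0  1 ]
  [ 0  1  5 ]
  [ 0  0  1 ]
R2 → R2 − 5·R3
  [ 1  0  1 ]
  [ 0  1  0 ]
  [ 0  0  1 ]
R1 → R1 − R3
  [ 1  0  0 ]
  [ 0  1  0 ]
  [ 0  0  1 ]
The reduced form has 3 nonzero rows.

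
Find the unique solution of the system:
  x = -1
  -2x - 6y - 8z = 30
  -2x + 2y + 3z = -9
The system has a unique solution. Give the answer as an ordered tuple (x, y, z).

Form the augmented matrix and row-reduce:
  [  1   0   0  |  -1 ]
  [ -2  -6  -8  |  30 ]
  [ -2   2   3  |  -9 ]
Add 2 times R1 to R2.
  [  1   0   0  |  -1 ]
  [  0  -6  -8  |  28 ]
  [ -2   2   3  |  -9 ]
Add 2 times R1 to R3.
  [ 1   0   0  |   -1 ]
  [ 0  -6  -8  |   28 ]
  [ 0   2   3  |  -11 ]
Multiply R2 by -1/6.
  [ 1  0    0  |     -1 ]
  [ 0  1  4/3  |  -14/3 ]
  [ 0  2    3  |    -11 ]
Subtract 2 times R2 from R3.
  [ 1  0    0  |     -1 ]
  [ 0  1  4/3  |  -14/3 ]
  [ 0  0  1/3  |   -5/3 ]
Multiply R3 by 3.
  [ 1  0    0  |     -1 ]
  [ 0  1  4/3  |  -14/3 ]
  [ 0  0    1  |     -5 ]
Subtract 4/3 times R3 from R2.
  [ 1  0  0  |  -1 ]
  [ 0  1  0  |   2 ]
  [ 0  0  1  |  -5 ]
Reading off the last column: x = -1, y = 2, z = -5.

(-1, 2, -5)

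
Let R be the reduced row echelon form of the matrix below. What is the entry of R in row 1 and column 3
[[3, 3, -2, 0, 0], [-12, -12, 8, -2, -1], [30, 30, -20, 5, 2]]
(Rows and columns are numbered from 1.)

ρ1 ← 1/3·ρ1
  [   1    1  -2/3   0   0 ]
  [ -12  -12     8  -2  -1 ]
  [  30   30   -20   5   2 ]
ρ2 ← ρ2 + 12·ρ1
  [  1   1  -2/3   0   0 ]
  [  0   0     0  -2  -1 ]
  [ 30  30   -20   5   2 ]
ρ3 ← ρ3 − 30·ρ1
  [ 1  1  -2/3   0   0 ]
  [ 0  0     0  -2  -1 ]
  [ 0  0     0   5   2 ]
ρ2 ← -1/2·ρ2
  [ 1  1  -2/3  0    0 ]
  [ 0  0     0  1  1/2 ]
  [ 0  0     0  5    2 ]
ρ3 ← ρ3 − 5·ρ2
  [ 1  1  -2/3  0     0 ]
  [ 0  0     0  1   1/2 ]
  [ 0  0     0  0  -1/2 ]
ρ3 ← -2·ρ3
  [ 1  1  -2/3  0    0 ]
  [ 0  0     0  1  1/2 ]
  [ 0  0     0  0    1 ]
ρ2 ← ρ2 − 1/2·ρ3
  [ 1  1  -2/3  0  0 ]
  [ 0  0     0  1  0 ]
  [ 0  0     0  0  1 ]

-2/3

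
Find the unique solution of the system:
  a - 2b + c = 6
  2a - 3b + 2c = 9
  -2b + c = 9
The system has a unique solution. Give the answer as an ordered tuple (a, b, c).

Form the augmented matrix and row-reduce:
  [ 1  -2  1  |  6 ]
  [ 2  -3  2  |  9 ]
  [ 0  -2  1  |  9 ]
Subtract 2 times r1 from r2.
Add 2 times r2 to r3.
Subtract r3 from r1.
Add 2 times r2 to r1.
Reading off the last column: a = -3, b = -3, c = 3.

(-3, -3, 3)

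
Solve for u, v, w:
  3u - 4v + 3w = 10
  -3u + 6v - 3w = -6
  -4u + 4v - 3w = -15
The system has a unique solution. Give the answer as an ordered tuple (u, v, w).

Form the augmented matrix and row-reduce:
  [  3  -4   3  |   10 ]
  [ -3   6  -3  |   -6 ]
  [ -4   4  -3  |  -15 ]
R1 → 1/3·R1
  [  1  -4/3   1  |  10/3 ]
  [ -3     6  -3  |    -6 ]
  [ -4     4  -3  |   -15 ]
R2 → R2 + 3·R1
  [  1  -4/3   1  |  10/3 ]
  [  0     2   0  |     4 ]
  [ -4     4  -3  |   -15 ]
R3 → R3 + 4·R1
  [ 1  -4/3  1  |  10/3 ]
  [ 0     2  0  |     4 ]
  [ 0  -4/3  1  |  -5/3 ]
R2 → 1/2·R2
  [ 1  -4/3  1  |  10/3 ]
  [ 0     1  0  |     2 ]
  [ 0  -4/3  1  |  -5/3 ]
R3 → R3 + 4/3·R2
  [ 1  -4/3  1  |  10/3 ]
  [ 0     1  0  |     2 ]
  [ 0     0  1  |     1 ]
R1 → R1 − R3
  [ 1  -4/3  0  |  7/3 ]
  [ 0     1  0  |    2 ]
  [ 0     0  1  |    1 ]
R1 → R1 + 4/3·R2
  [ 1  0  0  |  5 ]
  [ 0  1  0  |  2 ]
  [ 0  0  1  |  1 ]
Reading off the last column: u = 5, v = 2, w = 1.

(5, 2, 1)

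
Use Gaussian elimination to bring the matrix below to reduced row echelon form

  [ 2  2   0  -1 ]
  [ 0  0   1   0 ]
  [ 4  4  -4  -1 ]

ρ1 → 1/2·ρ1
  [ 1  1   0  -1/2 ]
  [ 0  0   1     0 ]
  [ 4  4  -4    -1 ]
ρ3 → ρ3 − 4·ρ1
  [ 1  1   0  -1/2 ]
  [ 0  0   1     0 ]
  [ 0  0  -4     1 ]
ρ3 → ρ3 + 4·ρ2
  [ 1  1  0  -1/2 ]
  [ 0  0  1     0 ]
  [ 0  0  0     1 ]
ρ1 → ρ1 + 1/2·ρ3
  [ 1  1  0  0 ]
  [ 0  0  1  0 ]
  [ 0  0  0  1 ]

[[1, 1, 0, 0], [0, 0, 1, 0], [0, 0, 0, 1]]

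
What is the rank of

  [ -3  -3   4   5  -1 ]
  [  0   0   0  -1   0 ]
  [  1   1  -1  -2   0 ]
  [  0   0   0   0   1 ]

Multiply r1 by -1/3.
  [ 1  1  -4/3  -5/3  1/3 ]
  [ 0  0     0    -1    0 ]
  [ 1  1    -1    -2    0 ]
  [ 0  0     0     0    1 ]
Subtract r1 from r3.
  [ 1  1  -4/3  -5/3   1/3 ]
  [ 0  0     0    -1     0 ]
  [ 0  0   1/3  -1/3  -1/3 ]
  [ 0  0     0     0     1 ]
Swap r2 and r3.
  [ 1  1  -4/3  -5/3   1/3 ]
  [ 0  0   1/3  -1/3  -1/3 ]
  [ 0  0     0    -1     0 ]
  [ 0  0     0     0     1 ]
Multiply r2 by 3.
  [ 1  1  -4/3  -5/3  1/3 ]
  [ 0  0     1    -1   -1 ]
  [ 0  0     0    -1    0 ]
  [ 0  0     0     0    1 ]
Multiply r3 by -1.
  [ 1  1  -4/3  -5/3  1/3 ]
  [ 0  0     1    -1   -1 ]
  [ 0  0     0     1    0 ]
  [ 0  0     0     0    1 ]
Add r4 to r2.
  [ 1  1  -4/3  -5/3  1/3 ]
  [ 0  0     1    -1    0 ]
  [ 0  0     0     1    0 ]
  [ 0  0     0     0    1 ]
Subtract 1/3 times r4 from r1.
  [ 1  1  -4/3  -5/3  0 ]
  [ 0  0     1    -1  0 ]
  [ 0  0     0     1  0 ]
  [ 0  0     0     0  1 ]
Add r3 to r2.
  [ 1  1  -4/3  -5/3  0 ]
  [ 0  0     1     0  0 ]
  [ 0  0     0     1  0 ]
  [ 0  0     0     0  1 ]
Add 5/3 times r3 to r1.
  [ 1  1  -4/3  0  0 ]
  [ 0  0     1  0  0 ]
  [ 0  0     0  1  0 ]
  [ 0  0     0  0  1 ]
Add 4/3 times r2 to r1.
  [ 1  1  0  0  0 ]
  [ 0  0  1  0  0 ]
  [ 0  0  0  1  0 ]
  [ 0  0  0  0  1 ]
The reduced form has 4 nonzero rows.

rank = 4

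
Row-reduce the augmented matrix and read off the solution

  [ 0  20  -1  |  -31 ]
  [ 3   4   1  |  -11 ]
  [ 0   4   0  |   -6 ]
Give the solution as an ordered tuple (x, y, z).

r1 <-> r2
  [ 3   4   1  |  -11 ]
  [ 0  20  -1  |  -31 ]
  [ 0   4   0  |   -6 ]
r1 -> 1/3·r1
  [ 1  4/3  1/3  |  -11/3 ]
  [ 0   20   -1  |    -31 ]
  [ 0    4    0  |     -6 ]
r2 -> 1/20·r2
  [ 1  4/3    1/3  |   -11/3 ]
  [ 0    1  -1/20  |  -31/20 ]
  [ 0    4      0  |      -6 ]
r3 -> r3 − 4·r2
  [ 1  4/3    1/3  |   -11/3 ]
  [ 0    1  -1/20  |  -31/20 ]
  [ 0    0    1/5  |     1/5 ]
r3 -> 5·r3
  [ 1  4/3    1/3  |   -11/3 ]
  [ 0    1  -1/20  |  -31/20 ]
  [ 0    0      1  |       1 ]
r2 -> r2 + 1/20·r3
  [ 1  4/3  1/3  |  -11/3 ]
  [ 0    1    0  |   -3/2 ]
  [ 0    0    1  |      1 ]
r1 -> r1 − 1/3·r3
  [ 1  4/3  0  |    -4 ]
  [ 0    1  0  |  -3/2 ]
  [ 0    0  1  |     1 ]
r1 -> r1 − 4/3·r2
  [ 1  0  0  |    -2 ]
  [ 0  1  0  |  -3/2 ]
  [ 0  0  1  |     1 ]
Reading off the last column: x = -2, y = -3/2, z = 1.

(-2, -3/2, 1)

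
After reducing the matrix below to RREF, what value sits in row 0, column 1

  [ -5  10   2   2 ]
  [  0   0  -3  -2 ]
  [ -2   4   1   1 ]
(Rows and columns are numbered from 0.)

ρ1 → -1/5·ρ1
ρ3 → ρ3 + 2·ρ1
ρ2 → -1/3·ρ2
ρ3 → ρ3 − 1/5·ρ2
ρ3 → 15·ρ3
ρ2 → ρ2 − 2/3·ρ3
ρ1 → ρ1 + 2/5·ρ3
ρ1 → ρ1 + 2/5·ρ2

-2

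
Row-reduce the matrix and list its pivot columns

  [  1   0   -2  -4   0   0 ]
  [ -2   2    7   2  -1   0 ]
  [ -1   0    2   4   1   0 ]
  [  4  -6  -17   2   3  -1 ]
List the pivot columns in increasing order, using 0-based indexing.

R2 -> R2 + 2·R1
  [  1   0   -2  -4   0   0 ]
  [  0   2    3  -6  -1   0 ]
  [ -1   0    2   4   1   0 ]
  [  4  -6  -17   2   3  -1 ]
R3 -> R3 + R1
  [ 1   0   -2  -4   0   0 ]
  [ 0   2    3  -6  -1   0 ]
  [ 0   0    0   0   1   0 ]
  [ 4  -6  -17   2   3  -1 ]
R4 -> R4 − 4·R1
  [ 1   0  -2  -4   0   0 ]
  [ 0   2   3  -6  -1   0 ]
  [ 0   0   0   0   1   0 ]
  [ 0  -6  -9  18   3  -1 ]
R2 -> 1/2·R2
  [ 1   0   -2  -4     0   0 ]
  [ 0   1  3/2  -3  -1/2   0 ]
  [ 0   0    0   0     1   0 ]
  [ 0  -6   -9  18     3  -1 ]
R4 -> R4 + 6·R2
  [ 1  0   -2  -4     0   0 ]
  [ 0  1  3/2  -3  -1/2   0 ]
  [ 0  0    0   0     1   0 ]
  [ 0  0    0   0     0  -1 ]
R4 -> -1·R4
  [ 1  0   -2  -4     0  0 ]
  [ 0  1  3/2  -3  -1/2  0 ]
  [ 0  0    0   0     1  0 ]
  [ 0  0    0   0     0  1 ]
R2 -> R2 + 1/2·R3
  [ 1  0   -2  -4  0  0 ]
  [ 0  1  3/2  -3  0  0 ]
  [ 0  0    0   0  1  0 ]
  [ 0  0    0   0  0  1 ]
Pivot columns are the columns containing a leading 1.

0, 1, 4, 5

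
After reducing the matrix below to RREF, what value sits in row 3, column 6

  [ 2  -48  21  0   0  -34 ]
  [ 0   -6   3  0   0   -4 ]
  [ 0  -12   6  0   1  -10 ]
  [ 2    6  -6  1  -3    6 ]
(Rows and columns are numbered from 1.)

-2

r1 -> 1/2·r1
  [ 1  -24  21/2  0   0  -17 ]
  [ 0   -6     3  0   0   -4 ]
  [ 0  -12     6  0   1  -10 ]
  [ 2    6    -6  1  -3    6 ]
r4 -> r4 − 2·r1
  [ 1  -24  21/2  0   0  -17 ]
  [ 0   -6     3  0   0   -4 ]
  [ 0  -12     6  0   1  -10 ]
  [ 0   54   -27  1  -3   40 ]
r2 -> -1/6·r2
  [ 1  -24  21/2  0   0  -17 ]
  [ 0    1  -1/2  0   0  2/3 ]
  [ 0  -12     6  0   1  -10 ]
  [ 0   54   -27  1  -3   40 ]
r3 -> r3 + 12·r2
  [ 1  -24  21/2  0   0  -17 ]
  [ 0    1  -1/2  0   0  2/3 ]
  [ 0    0     0  0   1   -2 ]
  [ 0   54   -27  1  -3   40 ]
r4 -> r4 − 54·r2
  [ 1  -24  21/2  0   0  -17 ]
  [ 0    1  -1/2  0   0  2/3 ]
  [ 0    0     0  0   1   -2 ]
  [ 0    0     0  1  -3    4 ]
r3 ↔ r4
  [ 1  -24  21/2  0   0  -17 ]
  [ 0    1  -1/2  0   0  2/3 ]
  [ 0    0     0  1  -3    4 ]
  [ 0    0     0  0   1   -2 ]
r3 -> r3 + 3·r4
  [ 1  -24  21/2  0  0  -17 ]
  [ 0    1  -1/2  0  0  2/3 ]
  [ 0    0     0  1  0   -2 ]
  [ 0    0     0  0  1   -2 ]
r1 -> r1 + 24·r2
  [ 1  0  -3/2  0  0   -1 ]
  [ 0  1  -1/2  0  0  2/3 ]
  [ 0  0     0  1  0   -2 ]
  [ 0  0     0  0  1   -2 ]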